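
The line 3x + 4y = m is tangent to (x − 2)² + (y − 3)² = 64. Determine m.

Tangency holds when the distance from the centre (2, 3) to the line equals the radius 8:
|3·2 + 4·3 − m| / √25 = 8
|m − (18)| = 8·5, so m = 58 or m = −22.

m = −22 or m = 58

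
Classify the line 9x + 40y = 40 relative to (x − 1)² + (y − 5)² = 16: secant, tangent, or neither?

neither

Substituting the line into the circle gives 1681x² − 320x + 1600 = 0.
Discriminant = (−320)² − 4·1681·(1600) = −10656000 < 0.
No real roots: the line does not meet the circle.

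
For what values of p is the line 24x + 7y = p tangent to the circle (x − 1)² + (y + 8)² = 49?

Tangency holds when the distance from the centre (1, −8) to the line equals the radius 7:
|24·1 + 7·(−8) − p| / √625 = 7
|p − (−32)| = 7·25, so p = 143 or p = −207.

p = −207 or p = 143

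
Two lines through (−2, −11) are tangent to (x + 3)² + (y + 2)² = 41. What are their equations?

4x + 5y = −63 and 5x − 4y = 34

Write the tangent as mx − y + (−11 − m·(−2)) = 0 and set its distance from the centre to √41:
(−1m − (9))² = 41(m² + 1)
20m² − 9m − 20 = 0, so m = −4/5 or m = 5/4.
Through (−2, −11) these give 4x + 5y = −63 and 5x − 4y = 34.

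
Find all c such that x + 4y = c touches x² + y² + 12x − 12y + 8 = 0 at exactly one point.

The line touches the circle iff its distance from (−6, 6) is 8:
|1·(−6) + 4·6 − c| / √17 = 8
|c − (18)| = 8√17.

c = 18 ± 8√17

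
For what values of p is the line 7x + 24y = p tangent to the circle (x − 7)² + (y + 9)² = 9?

p = −242 or p = −92

The line touches the circle iff its distance from (7, −9) is 3:
|7·7 + 24·(−9) − p| / √625 = 3
|p − (−167)| = 3·25, so p = −92 or p = −242.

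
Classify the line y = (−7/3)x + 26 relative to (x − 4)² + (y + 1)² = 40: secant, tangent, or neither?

d² = (7·4 + 3·(−1) − (78))²/58 = 2809/58; r² = 40.
Since d² > r², the line lies outside the circle.

neither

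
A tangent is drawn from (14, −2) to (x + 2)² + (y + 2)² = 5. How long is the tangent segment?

√251

The centre is (−2, −2) and r = √5. The square of the distance from P to the centre is 256 + 0 = 256.
Power of the point: PT² = |PO|² − r² = 251, so PT = √251.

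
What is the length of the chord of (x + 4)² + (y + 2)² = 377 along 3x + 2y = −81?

4√13

Substitute y = (−81 − 3x)/2:
13x² + 494x + 4485 = 0  ⟹  x² + 38x + 345 = 0
x = −15 or x = −23, giving (−15, −18) and (−23, −6).
Chord length = distance between (−15, −18) and (−23, −6) = √208 = 4√13.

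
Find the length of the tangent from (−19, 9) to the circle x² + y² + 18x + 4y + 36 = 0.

2√43

Centre (−9, −2), r² = 49. |PO|² = (−10)² + (11)² = 221.
By the tangent–radius right angle, tangent length = √(|PO|² − r²) = √172 = 2√43.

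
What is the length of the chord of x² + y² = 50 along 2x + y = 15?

Express y = −2x + 15 and substitute into the circle:
5x² − 60x + 175 = 0  ⟹  x² − 12x + 35 = 0
x = 7 or x = 5, giving (7, 1) and (5, 5).
Chord length = distance between (7, 1) and (5, 5) = √20 = 2√5.

2√5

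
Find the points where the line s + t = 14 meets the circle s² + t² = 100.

(6, 8) and (8, 6)

Express t = −s + 14 and substitute into the circle:
2s² − 28s + 96 = 0  ⟹  s² − 14s + 48 = 0
s = 8 or s = 6, giving (8, 6) and (6, 8).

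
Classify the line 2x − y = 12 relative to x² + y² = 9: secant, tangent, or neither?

Substituting the line into the circle gives 5x² − 48x + 135 = 0.
Discriminant = (−48)² − 4·5·(135) = −396 < 0.
No real roots: the line does not meet the circle.

neither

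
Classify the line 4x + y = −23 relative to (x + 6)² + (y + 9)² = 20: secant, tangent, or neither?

secant

Substituting the line into the circle gives 17x² + 124x + 212 = 0.
Δ = 15376 − 14416 = 960.
Two real roots: the line is a secant.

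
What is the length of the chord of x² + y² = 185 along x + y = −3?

Centre (0, 0), r² = 185. Perpendicular distance d from centre to line = |3| / √2 = 3/√2.
Chord = 2√(r² − d²) = 2·√(361/2) = 19√2.

19√2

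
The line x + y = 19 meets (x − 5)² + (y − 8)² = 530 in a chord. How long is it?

Express y = −x + 19 and substitute into the circle:
2x² − 32x − 384 = 0  ⟹  x² − 16x − 192 = 0
x = 24 or x = −8, giving (24, −5) and (−8, 27).
Chord length = distance between (24, −5) and (−8, 27) = √2048 = 32√2.

32√2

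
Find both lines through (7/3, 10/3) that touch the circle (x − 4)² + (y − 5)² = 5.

Write the tangent as mx − y + (10/3 − m·(7/3)) = 0 and set its distance from the centre to √5:
[m·(5/3) − (5/3)]² = 5(m² + 1)
2m² + 5m + 2 = 0, so m = −1/2 or m = −2.
Through (7/3, 10/3) these give x + 2y = 9 and 2x + y = 8.

x + 2y = 9 and 2x + y = 8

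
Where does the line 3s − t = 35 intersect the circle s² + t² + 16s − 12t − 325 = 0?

From the line, t = 3s − 35. Substituting:
10s² − 230s + 1320 = 0  ⟹  s² − 23s + 132 = 0
s = 12 or s = 11, giving (12, 1) and (11, −2).

(11, −2) and (12, 1)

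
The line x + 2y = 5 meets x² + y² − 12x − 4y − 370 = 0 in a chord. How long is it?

The distance from (6, 2) to the line is 5/√5, and r² = 410.
Half the chord is √(r² − d²) = √(405), so the full chord is 18√5.

18√5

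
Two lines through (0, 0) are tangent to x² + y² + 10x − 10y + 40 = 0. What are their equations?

3x + y = 0 and x + 3y = 0

A line y − (0) = m(x − (0)) is tangent when its distance from (−5, 5) is √10:
(−5m − (5))² = 10(m² + 1)
3m² + 10m + 3 = 0, so m = −3 or m = −1/3.
Through (0, 0) these give 3x + y = 0 and x + 3y = 0.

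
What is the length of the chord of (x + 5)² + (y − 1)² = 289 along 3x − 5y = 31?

Express y = (−31 + 3x)/5 and substitute into the circle:
34x² + 34x − 5304 = 0  ⟹  x² + x − 156 = 0
x = 12 or x = −13, giving (12, 1) and (−13, −14).
Chord length = distance between (12, 1) and (−13, −14) = √850 = 5√34.

5√34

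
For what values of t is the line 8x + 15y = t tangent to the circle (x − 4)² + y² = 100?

t = −138 or t = 202

For a tangent, require d(centre, line) = r = 10.
|8·4 + 15·0 − t| / √289 = 10
|t − (32)| = 10·17, so t = 202 or t = −138.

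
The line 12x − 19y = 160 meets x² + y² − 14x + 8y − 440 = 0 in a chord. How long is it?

2√505

The distance from (7, −4) to the line is 0/√505, and r² = 505.
Chord = 2√(r² − d²) = 2·√(505) = 2√505.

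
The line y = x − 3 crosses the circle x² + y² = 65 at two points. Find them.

(−4, −7) and (7, 4)

From the line, y = x − 3. Substituting:
2x² − 6x − 56 = 0  ⟹  x² − 3x − 28 = 0
x = 7 or x = −4, giving (7, 4) and (−4, −7).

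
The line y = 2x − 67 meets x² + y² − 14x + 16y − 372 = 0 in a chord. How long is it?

8√5

Substitute y = 2x − 67:
5x² − 250x + 3045 = 0  ⟹  x² − 50x + 609 = 0
x = 29 or x = 21, giving (29, −9) and (21, −25).
Chord length = distance between (29, −9) and (21, −25) = √320 = 8√5.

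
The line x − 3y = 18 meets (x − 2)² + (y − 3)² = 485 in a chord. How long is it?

Express y = (−18 + x)/3 and substitute into the circle:
10x² − 90x − 3600 = 0  ⟹  x² − 9x − 360 = 0
x = 24 or x = −15, giving (24, 2) and (−15, −11).
|(24, 2) − (−15, −11)| = √((39)² + (13)²) = 13√10.

13√10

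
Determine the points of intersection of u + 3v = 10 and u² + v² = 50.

(−5, 5) and (7, 1)

Express v = (10 − u)/3 and substitute into the circle:
10u² − 20u − 350 = 0  ⟹  u² − 2u − 35 = 0
u = 7 or u = −5, giving (7, 1) and (−5, 5).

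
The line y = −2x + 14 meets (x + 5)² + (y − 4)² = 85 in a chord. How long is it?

Substitute y = −2x + 14:
5x² − 30x + 40 = 0  ⟹  x² − 6x + 8 = 0
x = 4 or x = 2, giving (4, 6) and (2, 10).
Chord length = distance between (4, 6) and (2, 10) = √20 = 2√5.

2√5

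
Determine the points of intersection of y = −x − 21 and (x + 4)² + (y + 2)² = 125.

Express y = −x − 21 and substitute into the circle:
2x² + 46x + 252 = 0  ⟹  x² + 23x + 126 = 0
x = −9 or x = −14, giving (−9, −12) and (−14, −7).

(−14, −7) and (−9, −12)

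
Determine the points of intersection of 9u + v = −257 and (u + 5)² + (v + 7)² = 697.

(−29, 4) and (−26, −23)

Express v = −9u − 257 and substitute into the circle:
82u² + 4510u + 61828 = 0  ⟹  u² + 55u + 754 = 0
u = −26 or u = −29, giving (−26, −23) and (−29, 4).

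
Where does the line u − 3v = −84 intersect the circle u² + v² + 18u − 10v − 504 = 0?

Substitute v = (84 + u)/3:
10u² + 300u = 0  ⟹  u² + 30u = 0
u = 0 or u = −30, giving (0, 28) and (−30, 18).

(−30, 18) and (0, 28)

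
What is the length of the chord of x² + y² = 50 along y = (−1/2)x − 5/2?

From the line, y = (−5 − x)/2. Substituting:
5x² + 10x − 175 = 0  ⟹  x² + 2x − 35 = 0
x = 5 or x = −7, giving (5, −5) and (−7, 1).
|(5, −5) − (−7, 1)| = √((12)² + (−6)²) = 6√5.

6√5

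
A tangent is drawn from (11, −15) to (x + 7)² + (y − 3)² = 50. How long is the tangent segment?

√598

Centre (−7, 3), r² = 50. |PO|² = (18)² + (−18)² = 648.
Power of the point: PT² = |PO|² − r² = 598, so PT = √598.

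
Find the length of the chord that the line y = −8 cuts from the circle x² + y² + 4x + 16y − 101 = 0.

26

Centre (−2, −8), r² = 169. Perpendicular distance d from centre to line = |0| / √1 = 0.
Half the chord is √(r² − d²) = √(169), so the full chord is 26.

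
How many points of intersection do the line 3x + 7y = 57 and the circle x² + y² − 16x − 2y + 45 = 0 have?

Substituting the line into the circle gives 58x² − 1084x + 4656 = 0.
Discriminant = (−1084)² − 4·58·(4656) = 94864 > 0.
Two real roots: the line is a secant.

2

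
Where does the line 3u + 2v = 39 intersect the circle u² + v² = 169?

Substitute v = (39 − 3u)/2:
13u² − 234u + 845 = 0  ⟹  u² − 18u + 65 = 0
u = 13 or u = 5, giving (13, 0) and (5, 12).

(5, 12) and (13, 0)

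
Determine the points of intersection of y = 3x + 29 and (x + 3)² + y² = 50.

(−10, −1) and (−8, 5)

Express y = 3x + 29 and substitute into the circle:
10x² + 180x + 800 = 0  ⟹  x² + 18x + 80 = 0
x = −8 or x = −10, giving (−8, 5) and (−10, −1).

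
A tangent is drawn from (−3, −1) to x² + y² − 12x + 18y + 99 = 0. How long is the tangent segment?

√127

With centre O = (6, −9), |OP|² = 145 and r² = 18.
The tangent meets the radius at right angles, so tangent² = |PO|² − r² = 145 − 18 = 127.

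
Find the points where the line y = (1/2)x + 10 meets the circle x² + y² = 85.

Express y = (20 + x)/2 and substitute into the circle:
5x² + 40x + 60 = 0  ⟹  x² + 8x + 12 = 0
x = −2 or x = −6, giving (−2, 9) and (−6, 7).

(−6, 7) and (−2, 9)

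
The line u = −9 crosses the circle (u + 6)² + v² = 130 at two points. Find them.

The line gives u = −9. Substituting into the circle:
v² − 121 = 0
v = 11 or v = −11, giving (−9, 11) and (−9, −11).

(−9, −11) and (−9, 11)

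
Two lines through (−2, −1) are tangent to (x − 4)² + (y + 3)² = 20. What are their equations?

2x + y = −5 and x − 2y = 0

A line y − (−1) = m(x − (−2)) is tangent when its distance from (4, −3) is 2√5:
[m·(6) − (−2)]² = 20(m² + 1)
2m² + 3m − 2 = 0, so m = −2 or m = 1/2.
Through (−2, −1) these give 2x + y = −5 and x − 2y = 0.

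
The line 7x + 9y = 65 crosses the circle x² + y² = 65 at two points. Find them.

Express y = (65 − 7x)/9 and substitute into the circle:
130x² − 910x − 1040 = 0  ⟹  x² − 7x − 8 = 0
x = 8 or x = −1, giving (8, 1) and (−1, 8).

(−1, 8) and (8, 1)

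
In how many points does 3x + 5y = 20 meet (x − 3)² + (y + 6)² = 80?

2

Substituting the line into the circle gives 34x² − 450x + 725 = 0.
Discriminant = (−450)² − 4·34·(725) = 103900 > 0.
Two real roots: the line is a secant.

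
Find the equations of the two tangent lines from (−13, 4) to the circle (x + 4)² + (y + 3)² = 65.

Write the tangent as mx − y + (4 − m·(−13)) = 0 and set its distance from the centre to √65:
(9m − (−7))² = 65(m² + 1)
8m² + 63m − 8 = 0, so m = −8 or m = 1/8.
With m = −8: 8x + y = −100. With m = 1/8: x − 8y = −45.

8x + y = −100 and x − 8y = −45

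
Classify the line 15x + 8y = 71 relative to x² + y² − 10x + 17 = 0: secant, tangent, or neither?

secant

Substituting the line into the circle gives 289x² − 2770x + 6129 = 0.
Δ = 7672900 − 7085124 = 587776.
Two real roots: the line is a secant.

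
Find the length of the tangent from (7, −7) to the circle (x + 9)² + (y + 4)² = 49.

6√6

Centre (−9, −4), r² = 49. |PO|² = (16)² + (−3)² = 265.
Power of the point: PT² = |PO|² − r² = 216, so PT = 6√6.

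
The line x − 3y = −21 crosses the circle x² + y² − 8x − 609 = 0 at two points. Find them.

From the line, y = (21 + x)/3. Substituting:
10x² − 30x − 5040 = 0  ⟹  x² − 3x − 504 = 0
x = 24 or x = −21, giving (24, 15) and (−21, 0).

(−21, 0) and (24, 15)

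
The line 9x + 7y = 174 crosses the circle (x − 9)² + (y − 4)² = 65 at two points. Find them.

(10, 12) and (17, 3)

From the line, y = (174 − 9x)/7. Substituting:
130x² − 3510x + 22100 = 0  ⟹  x² − 27x + 170 = 0
x = 17 or x = 10, giving (17, 3) and (10, 12).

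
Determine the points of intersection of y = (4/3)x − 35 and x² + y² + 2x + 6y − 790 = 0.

Substitute y = (−105 + 4x)/3:
25x² − 750x + 2025 = 0  ⟹  x² − 30x + 81 = 0
x = 27 or x = 3, giving (27, 1) and (3, −31).

(3, −31) and (27, 1)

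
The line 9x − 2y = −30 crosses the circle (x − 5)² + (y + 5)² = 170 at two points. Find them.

(−6, −12) and (−2, 6)

Express y = (30 + 9x)/2 and substitute into the circle:
85x² + 680x + 1020 = 0  ⟹  x² + 8x + 12 = 0
x = −2 or x = −6, giving (−2, 6) and (−6, −12).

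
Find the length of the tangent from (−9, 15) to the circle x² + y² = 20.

√286

With centre O = (0, 0), |OP|² = 306 and r² = 20.
Power of the point: PT² = |PO|² − r² = 286, so PT = √286.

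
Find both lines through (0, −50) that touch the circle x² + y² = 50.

7x + y = −50 and 7x − y = 50

Write the tangent as mx − y + (−50 − m·(0)) = 0 and set its distance from the centre to 5√2:
(0m − (50))² = 50(m² + 1)
m² − 49 = 0, so m = −7 or m = 7.
Through (0, −50) these give 7x + y = −50 and 7x − y = 50.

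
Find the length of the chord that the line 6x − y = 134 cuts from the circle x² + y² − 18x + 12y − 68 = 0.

Centre (9, −6), r² = 185. Perpendicular distance d from centre to line = |−74| / √37 = 74/√37.
Half the chord is √(r² − d²) = √(37), so the full chord is 2√37.

2√37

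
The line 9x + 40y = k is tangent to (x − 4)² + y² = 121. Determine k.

Tangency holds when the distance from the centre (4, 0) to the line equals the radius 11:
|9·4 + 40·0 − k| / √1681 = 11
|k − (36)| = 11·41, so k = 487 or k = −415.

k = −415 or k = 487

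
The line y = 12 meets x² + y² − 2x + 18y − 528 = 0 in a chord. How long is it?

The distance from (1, −9) to the line is 21, and r² = 610.
Chord = 2√(r² − d²) = 2·√(169) = 26.

26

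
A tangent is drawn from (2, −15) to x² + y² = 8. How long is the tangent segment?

√221

With centre O = (0, 0), |OP|² = 229 and r² = 8.
By the tangent–radius right angle, tangent length = √(|PO|² − r²) = √221.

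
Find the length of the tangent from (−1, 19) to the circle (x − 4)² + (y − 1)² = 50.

√299

The centre is (4, 1) and r = 5√2. The square of the distance from P to the centre is 25 + 324 = 349.
Power of the point: PT² = |PO|² − r² = 299, so PT = √299.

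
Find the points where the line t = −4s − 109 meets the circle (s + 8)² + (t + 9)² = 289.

Substitute t = −4s − 109:
17s² + 816s + 9775 = 0  ⟹  s² + 48s + 575 = 0
s = −23 or s = −25, giving (−23, −17) and (−25, −9).

(−25, −9) and (−23, −17)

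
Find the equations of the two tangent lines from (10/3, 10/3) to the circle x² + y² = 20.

A line y − (10/3) = m(x − (10/3)) is tangent when its distance from (0, 0) is 2√5:
(−10/3m − (−10/3))² = 20(m² + 1)
2m² + 5m + 2 = 0, so m = −2 or m = −1/2.
With m = −2: 2x + y = 10. With m = −1/2: x + 2y = 10.

2x + y = 10 and x + 2y = 10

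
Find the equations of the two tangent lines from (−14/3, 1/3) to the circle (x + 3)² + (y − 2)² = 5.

2x + y = −9 and x + 2y = −4

Let a tangent through (−14/3, 1/3) have slope m. Its distance from (−3, 2) must equal √5:
(5/3m − (5/3))² = 5(m² + 1)
2m² + 5m + 2 = 0, so m = −2 or m = −1/2.
With m = −2: 2x + y = −9. With m = −1/2: x + 2y = −4.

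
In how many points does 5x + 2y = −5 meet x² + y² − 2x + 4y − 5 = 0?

Substituting the line into the circle gives 29x² + 2x − 35 = 0.
Discriminant = (2)² − 4·29·(−35) = 4064 > 0.
Two real roots: the line is a secant.

2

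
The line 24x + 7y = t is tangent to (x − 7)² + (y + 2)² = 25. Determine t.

For a tangent, require d(centre, line) = r = 5.
|24·7 + 7·(−2) − t| / √625 = 5
|t − (154)| = 5·25, so t = 279 or t = 29.

t = 29 or t = 279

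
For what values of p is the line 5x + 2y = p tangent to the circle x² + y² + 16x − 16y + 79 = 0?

For a tangent, require d(centre, line) = r = 7.
|5·(−8) + 2·8 − p| / √29 = 7
|p − (−24)| = 7√29.

p = −24 ± 7√29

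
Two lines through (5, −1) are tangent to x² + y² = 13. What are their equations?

A line y − (−1) = m(x − (5)) is tangent when its distance from (0, 0) is √13:
[m·(−5) − (1)]² = 13(m² + 1)
6m² + 5m − 6 = 0, so m = 2/3 or m = −3/2.
Through (5, −1) these give 2x − 3y = 13 and 3x + 2y = 13.

2x − 3y = 13 and 3x + 2y = 13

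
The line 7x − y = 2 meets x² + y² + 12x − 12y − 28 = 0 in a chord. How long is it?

10√2

Centre (−6, 6), r² = 100. Perpendicular distance d from centre to line = |−50| / √50 = 50/√50.
Half the chord is √(r² − d²) = √(50), so the full chord is 10√2.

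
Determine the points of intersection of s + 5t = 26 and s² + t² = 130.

(−9, 7) and (11, 3)

From the line, t = (26 − s)/5. Substituting:
26s² − 52s − 2574 = 0  ⟹  s² − 2s − 99 = 0
s = 11 or s = −9, giving (11, 3) and (−9, 7).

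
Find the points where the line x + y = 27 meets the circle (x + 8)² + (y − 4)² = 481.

(7, 20) and (8, 19)

From the line, y = −x + 27. Substituting:
2x² − 30x + 112 = 0  ⟹  x² − 15x + 56 = 0
x = 8 or x = 7, giving (8, 19) and (7, 20).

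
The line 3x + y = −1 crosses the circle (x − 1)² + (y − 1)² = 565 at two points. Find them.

(−8, 23) and (7, −22)

Substitute y = −3x − 1:
10x² + 10x − 560 = 0  ⟹  x² + x − 56 = 0
x = 7 or x = −8, giving (7, −22) and (−8, 23).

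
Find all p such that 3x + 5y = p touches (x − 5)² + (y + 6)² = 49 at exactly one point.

Tangency holds when the distance from the centre (5, −6) to the line equals the radius 7:
|3·5 + 5·(−6) − p| / √34 = 7
|p − (−15)| = 7√34.

p = −15 ± 7√34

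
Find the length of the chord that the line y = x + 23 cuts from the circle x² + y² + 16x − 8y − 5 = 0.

7√2

From the line, y = x + 23. Substituting:
2x² + 54x + 340 = 0  ⟹  x² + 27x + 170 = 0
x = −10 or x = −17, giving (−10, 13) and (−17, 6).
Chord length = distance between (−10, 13) and (−17, 6) = √98 = 7√2.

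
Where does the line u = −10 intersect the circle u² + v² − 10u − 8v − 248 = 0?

The line gives u = −10. Substituting into the circle:
v² − 8v − 48 = 0
v = 12 or v = −4, giving (−10, 12) and (−10, −4).

(−10, −4) and (−10, 12)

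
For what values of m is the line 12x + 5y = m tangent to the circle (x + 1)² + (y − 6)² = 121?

m = −125 or m = 161

For a tangent, require d(centre, line) = r = 11.
|12·(−1) + 5·6 − m| / √169 = 11
|m − (18)| = 11·13, so m = 161 or m = −125.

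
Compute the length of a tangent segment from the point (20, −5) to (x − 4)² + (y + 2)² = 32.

√233

Centre (4, −2), r² = 32. |PO|² = (16)² + (−3)² = 265.
The tangent meets the radius at right angles, so tangent² = |PO|² − r² = 265 − 32 = 233.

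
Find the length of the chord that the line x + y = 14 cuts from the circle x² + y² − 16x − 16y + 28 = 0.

Express y = −x + 14 and substitute into the circle:
2x² − 28x = 0  ⟹  x² − 14x = 0
x = 14 or x = 0, giving (14, 0) and (0, 14).
Chord length = distance between (14, 0) and (0, 14) = √392 = 14√2.

14√2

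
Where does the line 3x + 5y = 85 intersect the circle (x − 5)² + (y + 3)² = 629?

From the line, y = (85 − 3x)/5. Substituting:
34x² − 850x − 5100 = 0  ⟹  x² − 25x − 150 = 0
x = 30 or x = −5, giving (30, −1) and (−5, 20).

(−5, 20) and (30, −1)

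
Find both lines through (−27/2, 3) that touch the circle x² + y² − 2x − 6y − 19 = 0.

Write the tangent as mx − y + (3 − m·(−27/2)) = 0 and set its distance from the centre to √29:
(29/2m − (0))² = 29(m² + 1)
25m² − 4 = 0, so m = 2/5 or m = −2/5.
With m = 2/5: 2x − 5y = −42. With m = −2/5: 2x + 5y = −12.

2x − 5y = −42 and 2x + 5y = −12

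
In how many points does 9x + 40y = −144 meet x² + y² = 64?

2

Substituting the line into the circle gives 1681x² + 2592x − 81664 = 0.
Discriminant = (2592)² − 4·1681·(−81664) = 555827200 > 0.
Two real roots: the line is a secant.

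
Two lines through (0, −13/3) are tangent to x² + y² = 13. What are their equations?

Let a tangent through (0, −13/3) have slope m. Its distance from (0, 0) must equal √13:
[m·(0) − (13/3)]² = 13(m² + 1)
9m² − 4 = 0, so m = −2/3 or m = 2/3.
With m = −2/3: 2x + 3y = −13. With m = 2/3: 2x − 3y = 13.

2x + 3y = −13 and 2x − 3y = 13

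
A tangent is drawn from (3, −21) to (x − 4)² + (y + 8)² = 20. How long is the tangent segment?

With centre O = (4, −8), |OP|² = 170 and r² = 20.
Power of the point: PT² = |PO|² − r² = 150, so PT = 5√6.

5√6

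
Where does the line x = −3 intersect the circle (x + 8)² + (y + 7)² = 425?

The line gives x = −3. Substituting into the circle:
y² + 14y − 351 = 0
y = 13 or y = −27, giving (−3, 13) and (−3, −27).

(−3, −27) and (−3, 13)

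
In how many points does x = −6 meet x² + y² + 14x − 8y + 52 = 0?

Centre (−7, 4), r² = 13. Distance² from centre to line = (−1)² = 1.
Since d² < r², the line cuts the circle twice.

2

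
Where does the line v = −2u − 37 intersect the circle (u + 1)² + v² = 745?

From the line, v = −2u − 37. Substituting:
5u² + 150u + 625 = 0  ⟹  u² + 30u + 125 = 0
u = −5 or u = −25, giving (−5, −27) and (−25, 13).

(−25, 13) and (−5, −27)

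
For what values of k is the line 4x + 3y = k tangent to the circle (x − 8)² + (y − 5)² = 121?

The line touches the circle iff its distance from (8, 5) is 11:
|4·8 + 3·5 − k| / √25 = 11
|k − (47)| = 11·5, so k = 102 or k = −8.

k = −8 or k = 102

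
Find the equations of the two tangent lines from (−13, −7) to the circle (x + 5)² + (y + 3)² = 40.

A line y − (−7) = m(x − (−13)) is tangent when its distance from (−5, −3) is 2√10:
(8m − (4))² = 40(m² + 1)
3m² − 8m − 3 = 0, so m = −1/3 or m = 3.
Through (−13, −7) these give x + 3y = −34 and 3x − y = −32.

x + 3y = −34 and 3x − y = −32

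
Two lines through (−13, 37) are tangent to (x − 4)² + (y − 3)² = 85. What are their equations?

Let a tangent through (−13, 37) have slope m. Its distance from (4, 3) must equal √85:
[m·(17) − (−34)]² = 85(m² + 1)
12m² + 68m + 63 = 0, so m = −7/6 or m = −9/2.
With m = −7/6: 7x + 6y = 131. With m = −9/2: 9x + 2y = −43.

7x + 6y = 131 and 9x + 2y = −43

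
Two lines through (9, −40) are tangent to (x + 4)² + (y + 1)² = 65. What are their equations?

Write the tangent as mx − y + (−40 − m·(9)) = 0 and set its distance from the centre to √65:
[m·(−13) − (39)]² = 65(m² + 1)
4m² + 39m + 56 = 0, so m = −8 or m = −7/4.
Through (9, −40) these give 8x + y = 32 and 7x + 4y = −97.

8x + y = 32 and 7x + 4y = −97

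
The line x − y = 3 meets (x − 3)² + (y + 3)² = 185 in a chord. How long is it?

Substitute y = x − 3:
2x² − 6x − 176 = 0  ⟹  x² − 3x − 88 = 0
x = 11 or x = −8, giving (11, 8) and (−8, −11).
Chord length = distance between (11, 8) and (−8, −11) = √722 = 19√2.

19√2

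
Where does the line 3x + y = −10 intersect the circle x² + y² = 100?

Substitute y = −3x − 10:
10x² + 60x = 0  ⟹  x² + 6x = 0
x = 0 or x = −6, giving (0, −10) and (−6, 8).

(−6, 8) and (0, −10)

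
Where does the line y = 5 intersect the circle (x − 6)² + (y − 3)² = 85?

From the line, y = 5. Substituting:
x² − 12x − 45 = 0
x = 15 or x = −3, giving (15, 5) and (−3, 5).

(−3, 5) and (15, 5)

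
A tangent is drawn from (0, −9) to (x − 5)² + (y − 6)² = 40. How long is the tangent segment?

Centre (5, 6), r² = 40. |PO|² = (−5)² + (−15)² = 250.
The tangent meets the radius at right angles, so tangent² = |PO|² − r² = 250 − 40 = 210.

√210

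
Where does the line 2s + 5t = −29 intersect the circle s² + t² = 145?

Express t = (−29 − 2s)/5 and substitute into the circle:
29s² + 116s − 2784 = 0  ⟹  s² + 4s − 96 = 0
s = 8 or s = −12, giving (8, −9) and (−12, −1).

(−12, −1) and (8, −9)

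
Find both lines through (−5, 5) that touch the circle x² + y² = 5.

2x + y = −5 and x + 2y = 5

Let a tangent through (−5, 5) have slope m. Its distance from (0, 0) must equal √5:
[m·(5) − (−5)]² = 5(m² + 1)
2m² + 5m + 2 = 0, so m = −2 or m = −1/2.
With m = −2: 2x + y = −5. With m = −1/2: x + 2y = 5.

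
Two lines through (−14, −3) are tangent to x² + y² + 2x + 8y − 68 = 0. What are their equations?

6x − 7y = −63 and 7x + 6y = −116

Let a tangent through (−14, −3) have slope m. Its distance from (−1, −4) must equal √85:
(13m − (−1))² = 85(m² + 1)
42m² + 13m − 42 = 0, so m = 6/7 or m = −7/6.
With m = 6/7: 6x − 7y = −63. With m = −7/6: 7x + 6y = −116.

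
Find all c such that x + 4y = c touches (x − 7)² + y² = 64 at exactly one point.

For a tangent, require d(centre, line) = r = 8.
|1·7 + 4·0 − c| / √17 = 8
|c − (7)| = 8√17.

c = 7 ± 8√17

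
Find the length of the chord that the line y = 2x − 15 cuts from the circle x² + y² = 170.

10√5

Substitute y = 2x − 15:
5x² − 60x + 55 = 0  ⟹  x² − 12x + 11 = 0
x = 11 or x = 1, giving (11, 7) and (1, −13).
Chord length = distance between (11, 7) and (1, −13) = √500 = 10√5.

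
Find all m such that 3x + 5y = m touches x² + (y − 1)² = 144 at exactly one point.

The line touches the circle iff its distance from (0, 1) is 12:
|3·0 + 5·1 − m| / √34 = 12
|m − (5)| = 12√34.

m = 5 ± 12√34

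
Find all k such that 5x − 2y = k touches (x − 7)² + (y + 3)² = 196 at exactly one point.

k = 41 ± 14√29

For a tangent, require d(centre, line) = r = 14.
|5·7 − 2·(−3) − k| / √29 = 14
|k − (41)| = 14√29.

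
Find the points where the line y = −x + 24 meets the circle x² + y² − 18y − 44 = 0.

(5, 19) and (10, 14)

Substitute y = −x + 24:
2x² − 30x + 100 = 0  ⟹  x² − 15x + 50 = 0
x = 10 or x = 5, giving (10, 14) and (5, 19).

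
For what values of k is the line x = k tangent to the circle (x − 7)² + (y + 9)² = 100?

k = −3 or k = 17

The line touches the circle iff its distance from (7, −9) is 10:
|1·7 + 0·(−9) − k| / √1 = 10
|k − (7)| = 10, so k = 17 or k = −3.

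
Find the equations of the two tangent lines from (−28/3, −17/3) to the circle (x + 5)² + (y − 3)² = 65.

x − 8y = 36 and 7x + 4y = −88

A line y − (−17/3) = m(x − (−28/3)) is tangent when its distance from (−5, 3) is √65:
(13/3m − (26/3))² = 65(m² + 1)
32m² + 52m − 7 = 0, so m = 1/8 or m = −7/4.
Through (−28/3, −17/3) these give x − 8y = 36 and 7x + 4y = −88.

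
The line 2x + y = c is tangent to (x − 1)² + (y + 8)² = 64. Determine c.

Tangency holds when the distance from the centre (1, −8) to the line equals the radius 8:
|2·1 + 1·(−8) − c| / √5 = 8
|c − (−6)| = 8√5.

c = −6 ± 8√5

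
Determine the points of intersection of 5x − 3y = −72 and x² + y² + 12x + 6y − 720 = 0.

(−27, −21) and (0, 24)

Substitute y = (72 + 5x)/3:
34x² + 918x = 0  ⟹  x² + 27x = 0
x = 0 or x = −27, giving (0, 24) and (−27, −21).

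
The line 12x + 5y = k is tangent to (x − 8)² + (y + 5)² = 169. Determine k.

The line touches the circle iff its distance from (8, −5) is 13:
|12·8 + 5·(−5) − k| / √169 = 13
|k − (71)| = 13·13, so k = 240 or k = −98.

k = −98 or k = 240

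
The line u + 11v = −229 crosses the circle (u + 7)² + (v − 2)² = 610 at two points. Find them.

(−20, −19) and (2, −21)

From the line, v = (−229 − u)/11. Substituting:
122u² + 2196u − 4880 = 0  ⟹  u² + 18u − 40 = 0
u = 2 or u = −20, giving (2, −21) and (−20, −19).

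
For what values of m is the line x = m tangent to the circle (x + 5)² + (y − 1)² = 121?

For a tangent, require d(centre, line) = r = 11.
|1·(−5) + 0·1 − m| / √1 = 11
|m − (−5)| = 11, so m = 6 or m = −16.

m = −16 or m = 6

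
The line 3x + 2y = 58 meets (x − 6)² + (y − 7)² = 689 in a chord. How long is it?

Substitute y = (58 − 3x)/2:
13x² − 312x − 676 = 0  ⟹  x² − 24x − 52 = 0
x = 26 or x = −2, giving (26, −10) and (−2, 32).
|(26, −10) − (−2, 32)| = √((28)² + (−42)²) = 14√13.

14√13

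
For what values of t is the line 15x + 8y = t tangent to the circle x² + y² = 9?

t = −51 or t = 51

For a tangent, require d(centre, line) = r = 3.
|15·0 + 8·0 − t| / √289 = 3
|t| = 3·17, so t = 51 or t = −51.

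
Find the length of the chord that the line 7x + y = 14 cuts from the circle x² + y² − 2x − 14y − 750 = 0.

40√2

Centre (1, 7), r² = 800. Perpendicular distance d from centre to line = |0| / √50 = 0/√50.
Half the chord is √(r² − d²) = √(800), so the full chord is 40√2.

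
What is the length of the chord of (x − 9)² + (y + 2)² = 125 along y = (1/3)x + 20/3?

√10

Centre (9, −2), r² = 125. Perpendicular distance d from centre to line = |35| / √10 = 35/√10.
Chord = 2√(r² − d²) = 2·√(5/2) = √10.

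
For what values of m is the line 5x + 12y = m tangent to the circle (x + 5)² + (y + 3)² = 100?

The line touches the circle iff its distance from (−5, −3) is 10:
|5·(−5) + 12·(−3) − m| / √169 = 10
|m − (−61)| = 10·13, so m = 69 or m = −191.

m = −191 or m = 69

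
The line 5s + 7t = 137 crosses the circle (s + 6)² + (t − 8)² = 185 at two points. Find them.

Substitute t = (137 − 5s)/7:
74s² − 222s − 740 = 0  ⟹  s² − 3s − 10 = 0
s = 5 or s = −2, giving (5, 16) and (−2, 21).

(−2, 21) and (5, 16)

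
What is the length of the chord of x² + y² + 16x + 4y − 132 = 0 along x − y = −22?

The distance from (−8, −2) to the line is 16/√2, and r² = 200.
Half the chord is √(r² − d²) = √(72), so the full chord is 12√2.

12√2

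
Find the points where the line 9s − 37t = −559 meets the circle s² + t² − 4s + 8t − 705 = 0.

(−21, 10) and (16, 19)

Substitute t = (559 + 9s)/37:
1450s² + 7250s − 487200 = 0  ⟹  s² + 5s − 336 = 0
s = 16 or s = −21, giving (16, 19) and (−21, 10).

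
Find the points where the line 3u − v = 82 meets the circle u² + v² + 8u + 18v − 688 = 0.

(19, −25) and (24, −10)

Substitute v = 3u − 82:
10u² − 430u + 4560 = 0  ⟹  u² − 43u + 456 = 0
u = 24 or u = 19, giving (24, −10) and (19, −25).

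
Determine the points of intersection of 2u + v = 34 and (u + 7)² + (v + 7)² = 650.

From the line, v = −2u + 34. Substituting:
5u² − 150u + 1080 = 0  ⟹  u² − 30u + 216 = 0
u = 18 or u = 12, giving (18, −2) and (12, 10).

(12, 10) and (18, −2)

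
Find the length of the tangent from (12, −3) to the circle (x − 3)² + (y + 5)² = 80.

√5

With centre O = (3, −5), |OP|² = 85 and r² = 80.
Power of the point: PT² = |PO|² − r² = 5, so PT = √5.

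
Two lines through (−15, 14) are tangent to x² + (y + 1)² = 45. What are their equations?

2x + y = −16 and x + 2y = 13

Let a tangent through (−15, 14) have slope m. Its distance from (0, −1) must equal 3√5:
(15m − (−15))² = 45(m² + 1)
2m² + 5m + 2 = 0, so m = −2 or m = −1/2.
Through (−15, 14) these give 2x + y = −16 and x + 2y = 13.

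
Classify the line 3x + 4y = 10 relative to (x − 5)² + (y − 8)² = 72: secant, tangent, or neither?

secant

d² = (3·5 + 4·8 − (10))²/25 = 1369/25; r² = 72.
Since d² < r², the line cuts the circle twice.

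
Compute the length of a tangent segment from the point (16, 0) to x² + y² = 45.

√211

Centre (0, 0), r² = 45. |PO|² = (16)² + (0)² = 256.
By the tangent–radius right angle, tangent length = √(|PO|² − r²) = √211.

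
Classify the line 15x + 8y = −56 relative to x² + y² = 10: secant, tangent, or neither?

neither

Substituting the line into the circle gives 289x² + 1680x + 2496 = 0.
Discriminant = (1680)² − 4·289·(2496) = −62976 < 0.
No real roots: the line does not meet the circle.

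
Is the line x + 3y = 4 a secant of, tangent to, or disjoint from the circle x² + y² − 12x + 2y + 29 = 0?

d² = (1·6 + 3·(−1) − (4))²/10 = 1/10; r² = 8.
Since d² < r², the line cuts the circle twice.

secant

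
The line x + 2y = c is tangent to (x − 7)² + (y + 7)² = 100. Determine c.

Tangency holds when the distance from the centre (7, −7) to the line equals the radius 10:
|1·7 + 2·(−7) − c| / √5 = 10
|c − (−7)| = 10√5.

c = −7 ± 10√5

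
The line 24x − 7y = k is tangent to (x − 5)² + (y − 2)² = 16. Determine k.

The line touches the circle iff its distance from (5, 2) is 4:
|24·5 − 7·2 − k| / √625 = 4
|k − (106)| = 4·25, so k = 206 or k = 6.

k = 6 or k = 206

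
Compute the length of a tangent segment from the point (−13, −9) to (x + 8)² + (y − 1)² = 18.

√107

With centre O = (−8, 1), |OP|² = 125 and r² = 18.
The tangent meets the radius at right angles, so tangent² = |PO|² − r² = 125 − 18 = 107.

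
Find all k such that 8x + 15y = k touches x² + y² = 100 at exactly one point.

For a tangent, require d(centre, line) = r = 10.
|8·0 + 15·0 − k| / √289 = 10
|k| = 10·17, so k = 170 or k = −170.

k = −170 or k = 170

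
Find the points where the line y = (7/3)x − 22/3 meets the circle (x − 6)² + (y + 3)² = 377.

(−5, −19) and (10, 16)

From the line, y = (−22 + 7x)/3. Substituting:
58x² − 290x − 2900 = 0  ⟹  x² − 5x − 50 = 0
x = 10 or x = −5, giving (10, 16) and (−5, −19).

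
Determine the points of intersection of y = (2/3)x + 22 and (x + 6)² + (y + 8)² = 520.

From the line, y = (66 + 2x)/3. Substituting:
13x² + 468x + 3744 = 0  ⟹  x² + 36x + 288 = 0
x = −12 or x = −24, giving (−12, 14) and (−24, 6).

(−24, 6) and (−12, 14)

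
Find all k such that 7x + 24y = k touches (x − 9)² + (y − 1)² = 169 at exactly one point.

The line touches the circle iff its distance from (9, 1) is 13:
|7·9 + 24·1 − k| / √625 = 13
|k − (87)| = 13·25, so k = 412 or k = −238.

k = −238 or k = 412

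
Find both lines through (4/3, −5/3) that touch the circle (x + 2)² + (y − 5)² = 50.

Let a tangent through (4/3, −5/3) have slope m. Its distance from (−2, 5) must equal 5√2:
(−10/3m − (20/3))² = 50(m² + 1)
7m² − 8m + 1 = 0, so m = 1/7 or m = 1.
With m = 1/7: x − 7y = 13. With m = 1: x − y = 3.

x − 7y = 13 and x − y = 3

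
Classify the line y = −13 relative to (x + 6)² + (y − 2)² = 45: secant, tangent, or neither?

neither

Substituting the line into the circle gives x² + 12x + 216 = 0.
Δ = 144 − 864 = −720.
No real roots: the line does not meet the circle.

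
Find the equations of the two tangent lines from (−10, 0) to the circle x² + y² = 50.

x + y = −10 and x − y = −10

A line y − (0) = m(x − (−10)) is tangent when its distance from (0, 0) is 5√2:
(10m − (0))² = 50(m² + 1)
m² − 1 = 0, so m = −1 or m = 1.
With m = −1: x + y = −10. With m = 1: x − y = −10.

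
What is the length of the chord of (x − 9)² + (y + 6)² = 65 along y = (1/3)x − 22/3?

5√10

Centre (9, −6), r² = 65. Perpendicular distance d from centre to line = |5| / √10 = 5/√10.
Chord = 2√(r² − d²) = 2·√(125/2) = 5√10.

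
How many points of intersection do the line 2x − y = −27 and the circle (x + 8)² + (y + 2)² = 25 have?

0

Substituting the line into the circle gives 5x² + 132x + 880 = 0.
Δ = 17424 − 17600 = −176.
No real roots: the line does not meet the circle.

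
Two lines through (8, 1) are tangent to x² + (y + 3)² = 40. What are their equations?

x + 3y = 11 and 3x − y = 23

A line y − (1) = m(x − (8)) is tangent when its distance from (0, −3) is 2√10:
[m·(−8) − (−4)]² = 40(m² + 1)
3m² − 8m − 3 = 0, so m = −1/3 or m = 3.
Through (8, 1) these give x + 3y = 11 and 3x − y = 23.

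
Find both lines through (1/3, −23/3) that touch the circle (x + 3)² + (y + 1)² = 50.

x − 7y = 54 and x − y = 8

A line y − (−23/3) = m(x − (1/3)) is tangent when its distance from (−3, −1) is 5√2:
[m·(−10/3) − (20/3)]² = 50(m² + 1)
7m² − 8m + 1 = 0, so m = 1/7 or m = 1.
With m = 1/7: x − 7y = 54. With m = 1: x − y = 8.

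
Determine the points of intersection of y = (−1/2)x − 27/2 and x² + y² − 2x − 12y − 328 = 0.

(−13, −7) and (−1, −13)

From the line, y = (−27 − x)/2. Substituting:
5x² + 70x + 65 = 0  ⟹  x² + 14x + 13 = 0
x = −1 or x = −13, giving (−1, −13) and (−13, −7).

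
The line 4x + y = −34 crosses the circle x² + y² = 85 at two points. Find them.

Express y = −4x − 34 and substitute into the circle:
17x² + 272x + 1071 = 0  ⟹  x² + 16x + 63 = 0
x = −7 or x = −9, giving (−7, −6) and (−9, 2).

(−9, 2) and (−7, −6)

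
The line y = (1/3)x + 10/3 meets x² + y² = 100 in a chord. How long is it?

Centre (0, 0), r² = 100. Perpendicular distance d from centre to line = |10| / √10 = 10/√10.
Half the chord is √(r² − d²) = √(90), so the full chord is 6√10.

6√10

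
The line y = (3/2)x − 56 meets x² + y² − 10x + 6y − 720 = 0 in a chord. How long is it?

Substitute y = (−112 + 3x)/2:
13x² − 676x + 8320 = 0  ⟹  x² − 52x + 640 = 0
x = 32 or x = 20, giving (32, −8) and (20, −26).
Chord length = distance between (32, −8) and (20, −26) = √468 = 6√13.

6√13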